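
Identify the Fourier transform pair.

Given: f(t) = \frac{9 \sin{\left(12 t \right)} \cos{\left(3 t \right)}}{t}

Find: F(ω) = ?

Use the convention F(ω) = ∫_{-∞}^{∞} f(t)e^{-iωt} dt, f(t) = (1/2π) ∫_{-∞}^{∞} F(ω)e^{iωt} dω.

F(ω) = \begin{cases} 9 \pi & \text{for}\: \omega > -9 \wedge \omega < 9 \\\frac{9 \pi}{2} & \text{for}\: \omega > -15 \wedge \omega < 15 \\0 & \text{otherwise} \end{cases}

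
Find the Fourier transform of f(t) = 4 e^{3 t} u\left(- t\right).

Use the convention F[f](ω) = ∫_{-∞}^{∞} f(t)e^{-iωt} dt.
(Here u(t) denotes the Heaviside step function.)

F(ω) = - \frac{4}{i \omega - 3}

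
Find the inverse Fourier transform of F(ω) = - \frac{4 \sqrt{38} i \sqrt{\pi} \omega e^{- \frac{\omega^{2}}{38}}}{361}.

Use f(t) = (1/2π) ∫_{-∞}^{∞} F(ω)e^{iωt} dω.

f(t) = 4 t e^{- \frac{19 t^{2}}{2}}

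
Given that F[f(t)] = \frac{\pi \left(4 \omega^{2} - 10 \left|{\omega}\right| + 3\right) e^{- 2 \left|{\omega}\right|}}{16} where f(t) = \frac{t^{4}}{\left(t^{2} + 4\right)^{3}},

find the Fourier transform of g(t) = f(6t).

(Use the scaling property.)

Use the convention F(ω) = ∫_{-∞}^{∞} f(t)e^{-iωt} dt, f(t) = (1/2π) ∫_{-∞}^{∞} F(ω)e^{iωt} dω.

F[g](ω) = \frac{\pi \left(\omega^{2} - 15 \left|{\omega}\right| + 27\right) e^{- \frac{\left|{\omega}\right|}{3}}}{864}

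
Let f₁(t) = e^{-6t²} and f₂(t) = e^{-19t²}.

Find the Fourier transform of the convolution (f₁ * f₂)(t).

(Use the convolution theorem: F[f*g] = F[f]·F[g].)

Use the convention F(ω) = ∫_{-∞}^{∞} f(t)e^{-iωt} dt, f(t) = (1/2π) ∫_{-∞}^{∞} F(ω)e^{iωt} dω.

F[f₁*f₂](ω) = \frac{\sqrt{114} \pi e^{- \frac{25 \omega^{2}}{456}}}{114}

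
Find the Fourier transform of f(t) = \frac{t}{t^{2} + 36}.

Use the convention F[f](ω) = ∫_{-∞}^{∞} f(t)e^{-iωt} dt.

F(ω) = - i \pi e^{- 6 \left|{\omega}\right|} \operatorname{sign}{\left(\omega \right)}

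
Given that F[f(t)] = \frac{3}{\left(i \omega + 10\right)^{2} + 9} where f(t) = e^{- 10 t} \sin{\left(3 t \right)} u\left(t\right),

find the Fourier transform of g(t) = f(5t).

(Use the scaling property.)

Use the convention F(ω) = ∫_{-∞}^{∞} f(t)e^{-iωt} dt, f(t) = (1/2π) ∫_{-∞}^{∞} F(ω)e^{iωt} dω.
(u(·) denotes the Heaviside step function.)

F[g](ω) = \frac{15}{\left(i \omega + 50\right)^{2} + 225}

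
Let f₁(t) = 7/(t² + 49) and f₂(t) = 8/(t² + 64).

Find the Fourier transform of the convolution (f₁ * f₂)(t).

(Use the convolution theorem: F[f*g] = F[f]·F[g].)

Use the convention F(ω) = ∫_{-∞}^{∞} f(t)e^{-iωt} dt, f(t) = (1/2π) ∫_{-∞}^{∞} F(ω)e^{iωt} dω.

F[f₁*f₂](ω) = \pi^{2} e^{- 15 \left|{\omega}\right|}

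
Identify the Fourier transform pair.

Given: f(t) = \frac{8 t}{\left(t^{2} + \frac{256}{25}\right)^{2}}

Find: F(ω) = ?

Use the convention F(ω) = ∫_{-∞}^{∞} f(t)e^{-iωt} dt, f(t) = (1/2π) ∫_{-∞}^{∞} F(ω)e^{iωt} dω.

F(ω) = - \frac{5 i \pi \omega e^{- \frac{16 \left|{\omega}\right|}{5}}}{4}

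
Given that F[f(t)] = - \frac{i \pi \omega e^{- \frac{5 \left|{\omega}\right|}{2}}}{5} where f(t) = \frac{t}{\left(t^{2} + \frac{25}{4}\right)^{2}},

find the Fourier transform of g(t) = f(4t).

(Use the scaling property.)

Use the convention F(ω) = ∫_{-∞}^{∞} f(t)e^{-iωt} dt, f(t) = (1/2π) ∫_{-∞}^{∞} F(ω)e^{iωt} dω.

F[g](ω) = - \frac{i \pi \omega e^{- \frac{5 \left|{\omega}\right|}{8}}}{80}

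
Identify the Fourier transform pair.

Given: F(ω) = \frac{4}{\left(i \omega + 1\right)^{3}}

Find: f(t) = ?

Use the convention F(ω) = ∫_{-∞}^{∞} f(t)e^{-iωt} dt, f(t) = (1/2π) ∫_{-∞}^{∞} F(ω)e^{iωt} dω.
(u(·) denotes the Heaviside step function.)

f(t) = 2 t^{2} e^{- t} u\left(t\right)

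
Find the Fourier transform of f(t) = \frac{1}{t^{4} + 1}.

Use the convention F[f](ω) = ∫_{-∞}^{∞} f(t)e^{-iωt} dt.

F(ω) = \pi e^{- \frac{\sqrt{2} \left|{\omega}\right|}{2}} \sin{\left(\frac{\sqrt{2} \left|{\omega}\right|}{2} + \frac{\pi}{4} \right)}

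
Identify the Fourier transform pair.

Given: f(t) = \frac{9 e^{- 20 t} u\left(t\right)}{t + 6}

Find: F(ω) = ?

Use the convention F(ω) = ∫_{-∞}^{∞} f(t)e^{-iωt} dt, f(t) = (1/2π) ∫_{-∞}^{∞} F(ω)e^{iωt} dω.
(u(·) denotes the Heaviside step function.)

F(ω) = 9 e^{6 i \omega + 120} \operatorname{E}_{1}\left(6 i \omega + 120\right)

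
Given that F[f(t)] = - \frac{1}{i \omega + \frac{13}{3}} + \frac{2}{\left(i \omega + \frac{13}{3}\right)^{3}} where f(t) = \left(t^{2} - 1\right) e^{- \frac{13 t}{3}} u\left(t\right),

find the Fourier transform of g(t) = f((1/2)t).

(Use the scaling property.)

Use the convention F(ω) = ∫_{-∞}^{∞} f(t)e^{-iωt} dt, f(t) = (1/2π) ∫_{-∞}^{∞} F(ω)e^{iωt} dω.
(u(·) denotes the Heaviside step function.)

F[g](ω) = \frac{6 \left(108 i \omega - \left(6 i \omega + 13\right)^{3} + 234\right)}{\left(6 i \omega + 13\right)^{4}}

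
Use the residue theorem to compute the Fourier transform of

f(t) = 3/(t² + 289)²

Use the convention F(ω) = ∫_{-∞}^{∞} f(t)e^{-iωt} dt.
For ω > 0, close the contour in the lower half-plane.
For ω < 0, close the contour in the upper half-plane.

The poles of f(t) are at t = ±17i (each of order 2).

Let g(z) = f(z)e^{-iωz}; for large |z| the factor e^{-iωz} decays in the lower half-plane when ω > 0 and in the upper half-plane when ω < 0.

Case ω > 0 (lower half-plane, clockwise contour ⇒ F(ω) = -2πi·ΣRes):
  Res_{z = - 17 i} g(z) = \frac{3 i \left(17 \omega + 1\right) e^{- 17 \omega}}{19652} (pole of order 2)
  F(ω) = -2πi·ΣRes = \frac{3 \pi \left(17 \omega + 1\right) e^{- 17 \omega}}{9826}

Case ω < 0 (upper half-plane, counterclockwise contour ⇒ F(ω) = +2πi·ΣRes):
  Res_{z = 17 i} g(z) = \frac{3 i \left(17 \omega - 1\right) e^{17 \omega}}{19652} (pole of order 2)
  F(ω) = 2πi·ΣRes = \frac{3 \pi \left(1 - 17 \omega\right) e^{17 \omega}}{9826}

Both cases combine into a single formula in |ω|:

F(ω) = \frac{3 \pi \left(17 \left|{\omega}\right| + 1\right) e^{- 17 \left|{\omega}\right|}}{9826}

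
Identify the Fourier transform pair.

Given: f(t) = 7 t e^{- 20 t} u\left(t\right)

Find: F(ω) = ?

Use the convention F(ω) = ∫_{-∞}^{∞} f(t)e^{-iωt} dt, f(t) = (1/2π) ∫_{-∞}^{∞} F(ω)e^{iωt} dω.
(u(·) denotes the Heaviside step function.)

F(ω) = \frac{7}{\left(i \omega + 20\right)^{2}}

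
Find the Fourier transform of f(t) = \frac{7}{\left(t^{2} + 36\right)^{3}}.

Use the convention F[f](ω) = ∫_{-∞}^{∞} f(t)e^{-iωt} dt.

F(ω) = \frac{7 \pi \left(12 \omega^{2} + 6 \left|{\omega}\right| + 1\right) e^{- 6 \left|{\omega}\right|}}{20736}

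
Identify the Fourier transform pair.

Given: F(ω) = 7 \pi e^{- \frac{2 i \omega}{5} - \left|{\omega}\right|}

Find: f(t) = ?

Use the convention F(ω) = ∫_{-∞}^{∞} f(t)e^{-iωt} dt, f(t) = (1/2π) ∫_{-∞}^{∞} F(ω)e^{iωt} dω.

f(t) = \frac{7}{\left(t - \frac{2}{5}\right)^{2} + 1}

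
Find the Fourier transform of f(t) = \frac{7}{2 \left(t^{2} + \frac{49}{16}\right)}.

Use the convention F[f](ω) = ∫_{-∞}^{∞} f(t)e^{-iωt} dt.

F(ω) = 2 \pi e^{- \frac{7 \left|{\omega}\right|}{4}}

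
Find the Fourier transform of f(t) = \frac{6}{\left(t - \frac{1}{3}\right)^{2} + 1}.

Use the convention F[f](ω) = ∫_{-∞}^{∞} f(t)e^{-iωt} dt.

F(ω) = 6 \pi e^{- \frac{i \omega}{3} - \left|{\omega}\right|}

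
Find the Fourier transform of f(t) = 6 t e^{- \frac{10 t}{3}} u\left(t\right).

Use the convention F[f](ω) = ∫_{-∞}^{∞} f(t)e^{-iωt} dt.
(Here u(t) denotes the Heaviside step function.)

F(ω) = \frac{54}{\left(3 i \omega + 10\right)^{2}}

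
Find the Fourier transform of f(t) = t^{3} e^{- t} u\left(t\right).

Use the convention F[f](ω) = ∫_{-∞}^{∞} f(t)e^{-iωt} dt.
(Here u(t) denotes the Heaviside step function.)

F(ω) = \frac{6}{\left(i \omega + 1\right)^{4}}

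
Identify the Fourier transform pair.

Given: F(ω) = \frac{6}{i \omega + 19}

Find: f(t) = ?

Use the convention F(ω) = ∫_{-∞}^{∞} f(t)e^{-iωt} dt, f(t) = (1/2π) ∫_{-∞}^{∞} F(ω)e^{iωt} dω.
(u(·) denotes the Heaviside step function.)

f(t) = 6 e^{- 19 t} u\left(t\right)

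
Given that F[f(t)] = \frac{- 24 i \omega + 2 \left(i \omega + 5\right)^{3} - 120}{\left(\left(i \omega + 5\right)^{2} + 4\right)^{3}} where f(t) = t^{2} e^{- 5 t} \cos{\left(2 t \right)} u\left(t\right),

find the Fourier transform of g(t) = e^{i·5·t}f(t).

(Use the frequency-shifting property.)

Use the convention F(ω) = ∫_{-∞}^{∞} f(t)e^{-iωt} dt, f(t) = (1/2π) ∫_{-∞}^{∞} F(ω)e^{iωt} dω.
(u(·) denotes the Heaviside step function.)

F[g](ω) = \frac{2 \left(12 i \left(5 - \omega\right) + \left(i \left(\omega - 5\right) + 5\right)^{3} - 60\right)}{\left(\left(i \left(\omega - 5\right) + 5\right)^{2} + 4\right)^{3}}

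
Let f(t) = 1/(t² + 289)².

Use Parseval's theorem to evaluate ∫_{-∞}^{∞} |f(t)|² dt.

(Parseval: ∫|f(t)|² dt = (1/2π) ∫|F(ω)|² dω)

∫|f(t)|² dt = \frac{5 \pi}{6565418768}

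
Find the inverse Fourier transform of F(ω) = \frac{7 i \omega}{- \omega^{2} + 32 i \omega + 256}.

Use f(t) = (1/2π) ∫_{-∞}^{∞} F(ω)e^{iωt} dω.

f(t) = 7 \left(1 - 16 t\right) e^{- 16 t} u\left(t\right)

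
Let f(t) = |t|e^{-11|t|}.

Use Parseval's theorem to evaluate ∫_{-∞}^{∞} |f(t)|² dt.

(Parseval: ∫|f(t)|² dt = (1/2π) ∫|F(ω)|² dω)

∫|f(t)|² dt = \frac{1}{2662}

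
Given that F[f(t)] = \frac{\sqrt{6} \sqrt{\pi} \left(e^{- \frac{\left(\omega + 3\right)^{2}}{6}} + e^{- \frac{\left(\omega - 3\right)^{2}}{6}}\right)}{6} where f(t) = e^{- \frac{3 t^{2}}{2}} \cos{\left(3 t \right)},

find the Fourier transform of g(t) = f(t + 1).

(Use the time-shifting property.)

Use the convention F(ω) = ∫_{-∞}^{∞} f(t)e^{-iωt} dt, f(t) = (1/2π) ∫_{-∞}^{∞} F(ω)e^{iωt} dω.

F[g](ω) = \frac{\sqrt{6} \sqrt{\pi} \left(e^{2 \omega} + 1\right) e^{- \frac{\omega^{2}}{6} - \omega + i \omega - \frac{3}{2}}}{6}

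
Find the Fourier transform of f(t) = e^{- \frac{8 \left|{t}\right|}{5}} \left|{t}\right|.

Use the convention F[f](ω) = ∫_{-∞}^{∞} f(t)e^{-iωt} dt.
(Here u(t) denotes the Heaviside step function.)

F(ω) = \frac{50 \left(64 - 25 \omega^{2}\right)}{\left(25 \omega^{2} + 64\right)^{2}}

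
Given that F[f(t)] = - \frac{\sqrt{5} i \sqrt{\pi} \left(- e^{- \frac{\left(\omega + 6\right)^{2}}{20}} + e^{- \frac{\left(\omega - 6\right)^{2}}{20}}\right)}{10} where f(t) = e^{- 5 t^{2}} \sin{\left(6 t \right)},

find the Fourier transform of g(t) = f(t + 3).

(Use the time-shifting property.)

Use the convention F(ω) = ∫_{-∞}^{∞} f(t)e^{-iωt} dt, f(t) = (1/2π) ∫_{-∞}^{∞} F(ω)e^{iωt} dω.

F[g](ω) = \frac{\sqrt{5} i \sqrt{\pi} \left(1 - e^{\frac{6 \omega}{5}}\right) e^{- \frac{\omega^{2}}{20} - \frac{3 \omega}{5} + 3 i \omega - \frac{9}{5}}}{10}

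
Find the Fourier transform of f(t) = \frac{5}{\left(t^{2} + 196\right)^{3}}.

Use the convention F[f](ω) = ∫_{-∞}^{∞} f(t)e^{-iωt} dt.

F(ω) = \frac{5 \pi \left(196 \omega^{2} + 42 \left|{\omega}\right| + 3\right) e^{- 14 \left|{\omega}\right|}}{4302592}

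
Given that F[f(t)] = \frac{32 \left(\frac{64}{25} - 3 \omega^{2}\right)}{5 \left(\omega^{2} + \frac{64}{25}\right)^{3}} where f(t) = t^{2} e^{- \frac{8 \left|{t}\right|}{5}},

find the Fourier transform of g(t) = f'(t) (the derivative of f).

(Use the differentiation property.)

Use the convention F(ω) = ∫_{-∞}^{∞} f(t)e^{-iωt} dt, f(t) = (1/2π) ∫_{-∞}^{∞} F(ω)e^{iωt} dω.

F[g](ω) = - \frac{4000 i \omega \left(75 \omega^{2} - 64\right)}{\left(25 \omega^{2} + 64\right)^{3}}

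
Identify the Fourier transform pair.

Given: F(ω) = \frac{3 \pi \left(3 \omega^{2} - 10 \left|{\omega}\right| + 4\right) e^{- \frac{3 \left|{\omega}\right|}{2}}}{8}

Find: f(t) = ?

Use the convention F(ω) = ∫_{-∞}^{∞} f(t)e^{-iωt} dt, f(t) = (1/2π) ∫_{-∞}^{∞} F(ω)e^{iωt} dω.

f(t) = \frac{6 t^{4}}{\left(t^{2} + \frac{9}{4}\right)^{3}}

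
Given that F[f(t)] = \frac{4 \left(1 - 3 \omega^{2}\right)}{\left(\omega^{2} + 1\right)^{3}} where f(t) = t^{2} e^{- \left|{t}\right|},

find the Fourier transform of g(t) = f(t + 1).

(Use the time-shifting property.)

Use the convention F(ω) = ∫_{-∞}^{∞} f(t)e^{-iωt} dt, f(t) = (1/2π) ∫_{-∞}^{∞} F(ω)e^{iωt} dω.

F[g](ω) = \frac{\left(4 - 12 \omega^{2}\right) e^{i \omega}}{\left(\omega^{2} + 1\right)^{3}}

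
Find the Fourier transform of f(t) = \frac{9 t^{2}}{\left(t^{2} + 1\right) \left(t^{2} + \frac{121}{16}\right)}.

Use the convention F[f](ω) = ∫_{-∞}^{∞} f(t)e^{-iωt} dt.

F(ω) = - \frac{48 \pi e^{- \left|{\omega}\right|}}{35} + \frac{132 \pi e^{- \frac{11 \left|{\omega}\right|}{4}}}{35}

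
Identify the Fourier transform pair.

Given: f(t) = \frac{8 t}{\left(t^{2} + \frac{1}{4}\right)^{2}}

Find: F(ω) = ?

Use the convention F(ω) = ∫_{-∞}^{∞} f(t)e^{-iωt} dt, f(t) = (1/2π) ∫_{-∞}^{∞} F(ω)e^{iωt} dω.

F(ω) = - 8 i \pi \omega e^{- \frac{\left|{\omega}\right|}{2}}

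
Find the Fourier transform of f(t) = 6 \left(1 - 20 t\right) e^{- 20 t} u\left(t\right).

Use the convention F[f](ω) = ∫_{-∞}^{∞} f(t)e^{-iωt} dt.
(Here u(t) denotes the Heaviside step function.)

F(ω) = \frac{6 i \omega}{- \omega^{2} + 40 i \omega + 400}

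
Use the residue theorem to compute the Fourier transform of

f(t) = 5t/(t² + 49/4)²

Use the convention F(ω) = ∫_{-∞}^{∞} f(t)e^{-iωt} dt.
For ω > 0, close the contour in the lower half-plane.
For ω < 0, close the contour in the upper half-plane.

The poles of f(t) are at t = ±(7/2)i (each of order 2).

Let g(z) = f(z)e^{-iωz}; for large |z| the factor e^{-iωz} decays in the lower half-plane when ω > 0 and in the upper half-plane when ω < 0.

Case ω > 0 (lower half-plane, clockwise contour ⇒ F(ω) = -2πi·ΣRes):
  Res_{z = - \frac{7 i}{2}} g(z) = \frac{5 \omega e^{- \frac{7 \omega}{2}}}{14} (pole of order 2)
  F(ω) = -2πi·ΣRes = - \frac{5 i \pi \omega e^{- \frac{7 \omega}{2}}}{7}

Case ω < 0 (upper half-plane, counterclockwise contour ⇒ F(ω) = +2πi·ΣRes):
  Res_{z = \frac{7 i}{2}} g(z) = - \frac{5 \omega e^{\frac{7 \omega}{2}}}{14} (pole of order 2)
  F(ω) = 2πi·ΣRes = - \frac{5 i \pi \omega e^{\frac{7 \omega}{2}}}{7}

Both cases combine into a single formula in |ω|:

F(ω) = - \frac{5 i \pi \omega e^{- \frac{7 \left|{\omega}\right|}{2}}}{7}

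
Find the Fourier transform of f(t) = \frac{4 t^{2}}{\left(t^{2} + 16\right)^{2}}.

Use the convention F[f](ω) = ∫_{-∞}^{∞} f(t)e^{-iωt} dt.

F(ω) = \frac{\pi \left(1 - 4 \left|{\omega}\right|\right) e^{- 4 \left|{\omega}\right|}}{2}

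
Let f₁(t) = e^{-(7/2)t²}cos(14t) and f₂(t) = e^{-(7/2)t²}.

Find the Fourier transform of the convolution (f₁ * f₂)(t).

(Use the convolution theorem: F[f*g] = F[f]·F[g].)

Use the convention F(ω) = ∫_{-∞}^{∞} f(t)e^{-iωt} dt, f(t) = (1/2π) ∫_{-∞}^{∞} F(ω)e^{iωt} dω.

F[f₁*f₂](ω) = \frac{\pi \left(e^{4 \omega} + 1\right) e^{- \frac{\omega^{2}}{7} - 2 \omega - 14}}{7}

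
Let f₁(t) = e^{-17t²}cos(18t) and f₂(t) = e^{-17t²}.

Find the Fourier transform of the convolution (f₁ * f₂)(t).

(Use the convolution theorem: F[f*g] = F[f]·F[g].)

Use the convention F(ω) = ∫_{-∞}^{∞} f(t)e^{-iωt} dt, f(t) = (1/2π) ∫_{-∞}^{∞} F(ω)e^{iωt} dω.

F[f₁*f₂](ω) = \frac{\pi \left(e^{\frac{18 \omega}{17}} + 1\right) e^{- \frac{\omega^{2}}{34} - \frac{9 \omega}{17} - \frac{81}{17}}}{34}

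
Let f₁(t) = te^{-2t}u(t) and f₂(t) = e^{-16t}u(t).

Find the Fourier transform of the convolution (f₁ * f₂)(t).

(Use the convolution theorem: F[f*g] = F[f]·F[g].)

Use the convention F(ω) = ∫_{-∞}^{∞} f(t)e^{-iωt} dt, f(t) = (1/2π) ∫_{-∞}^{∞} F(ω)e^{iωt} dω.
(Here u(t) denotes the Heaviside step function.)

F[f₁*f₂](ω) = \frac{1}{\left(i \omega + 2\right)^{2} \left(i \omega + 16\right)}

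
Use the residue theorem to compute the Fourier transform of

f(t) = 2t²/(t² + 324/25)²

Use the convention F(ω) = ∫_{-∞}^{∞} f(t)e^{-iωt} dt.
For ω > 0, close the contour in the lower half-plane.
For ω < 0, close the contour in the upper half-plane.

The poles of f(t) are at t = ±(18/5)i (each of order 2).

Let g(z) = f(z)e^{-iωz}; for large |z| the factor e^{-iωz} decays in the lower half-plane when ω > 0 and in the upper half-plane when ω < 0.

Case ω > 0 (lower half-plane, clockwise contour ⇒ F(ω) = -2πi·ΣRes):
  Res_{z = - \frac{18 i}{5}} g(z) = \frac{i \left(5 - 18 \omega\right) e^{- \frac{18 \omega}{5}}}{36} (pole of order 2)
  F(ω) = -2πi·ΣRes = \frac{\pi \left(5 - 18 \omega\right) e^{- \frac{18 \omega}{5}}}{18}

Case ω < 0 (upper half-plane, counterclockwise contour ⇒ F(ω) = +2πi·ΣRes):
  Res_{z = \frac{18 i}{5}} g(z) = \frac{i \left(- 18 \omega - 5\right) e^{\frac{18 \omega}{5}}}{36} (pole of order 2)
  F(ω) = 2πi·ΣRes = \frac{\pi \left(18 \omega + 5\right) e^{\frac{18 \omega}{5}}}{18}

Both cases combine into a single formula in |ω|:

F(ω) = \frac{\pi \left(5 - 18 \left|{\omega}\right|\right) e^{- \frac{18 \left|{\omega}\right|}{5}}}{18}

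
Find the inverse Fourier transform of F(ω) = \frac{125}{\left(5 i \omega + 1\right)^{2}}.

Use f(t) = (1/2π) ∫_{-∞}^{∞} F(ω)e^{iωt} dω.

f(t) = 5 t e^{- \frac{t}{5}} u\left(t\right)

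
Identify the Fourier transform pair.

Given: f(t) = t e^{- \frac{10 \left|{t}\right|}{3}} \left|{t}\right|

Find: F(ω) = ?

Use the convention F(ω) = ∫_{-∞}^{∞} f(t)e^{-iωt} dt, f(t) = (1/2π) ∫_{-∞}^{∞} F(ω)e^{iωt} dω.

F(ω) = \frac{972 i \omega \left(3 \omega^{2} - 100\right)}{\left(9 \omega^{2} + 100\right)^{3}}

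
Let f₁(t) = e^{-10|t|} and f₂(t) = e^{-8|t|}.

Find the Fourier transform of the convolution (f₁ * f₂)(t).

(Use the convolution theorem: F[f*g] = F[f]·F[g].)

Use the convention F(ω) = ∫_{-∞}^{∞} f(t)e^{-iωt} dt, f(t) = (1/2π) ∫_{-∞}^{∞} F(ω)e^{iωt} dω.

F[f₁*f₂](ω) = \frac{320}{\left(\omega^{2} + 64\right) \left(\omega^{2} + 100\right)}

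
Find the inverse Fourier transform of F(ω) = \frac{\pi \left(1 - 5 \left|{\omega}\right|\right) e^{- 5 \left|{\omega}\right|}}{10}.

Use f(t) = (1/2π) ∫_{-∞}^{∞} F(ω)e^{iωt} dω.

f(t) = \frac{t^{2}}{\left(t^{2} + 25\right)^{2}}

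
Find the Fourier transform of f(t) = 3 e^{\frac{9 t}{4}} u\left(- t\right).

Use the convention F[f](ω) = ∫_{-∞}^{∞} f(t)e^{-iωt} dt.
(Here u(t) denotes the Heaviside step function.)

F(ω) = - \frac{12}{4 i \omega - 9}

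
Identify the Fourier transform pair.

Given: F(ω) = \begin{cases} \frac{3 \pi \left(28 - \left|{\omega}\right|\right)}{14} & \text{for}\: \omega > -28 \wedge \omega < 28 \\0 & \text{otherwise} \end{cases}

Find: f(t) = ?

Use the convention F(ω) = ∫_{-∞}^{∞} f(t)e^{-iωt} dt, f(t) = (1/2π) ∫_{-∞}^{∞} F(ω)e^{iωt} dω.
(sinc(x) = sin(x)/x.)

f(t) = 84 \operatorname{sinc}^{2}{\left(14 t \right)}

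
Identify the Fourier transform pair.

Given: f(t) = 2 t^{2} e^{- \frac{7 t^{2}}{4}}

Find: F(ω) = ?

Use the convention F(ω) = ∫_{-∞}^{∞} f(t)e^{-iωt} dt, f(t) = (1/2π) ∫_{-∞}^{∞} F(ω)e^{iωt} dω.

F(ω) = \frac{8 \sqrt{7} \sqrt{\pi} \left(7 - 2 \omega^{2}\right) e^{- \frac{\omega^{2}}{7}}}{343}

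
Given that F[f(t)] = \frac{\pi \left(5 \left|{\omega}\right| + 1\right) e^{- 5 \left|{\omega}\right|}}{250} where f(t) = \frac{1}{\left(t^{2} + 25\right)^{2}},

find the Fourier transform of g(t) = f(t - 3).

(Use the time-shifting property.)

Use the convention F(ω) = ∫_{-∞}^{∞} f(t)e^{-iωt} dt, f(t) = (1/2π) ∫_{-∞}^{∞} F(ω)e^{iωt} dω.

F[g](ω) = \frac{\pi \left(5 \left|{\omega}\right| + 1\right) e^{- 3 i \omega - 5 \left|{\omega}\right|}}{250}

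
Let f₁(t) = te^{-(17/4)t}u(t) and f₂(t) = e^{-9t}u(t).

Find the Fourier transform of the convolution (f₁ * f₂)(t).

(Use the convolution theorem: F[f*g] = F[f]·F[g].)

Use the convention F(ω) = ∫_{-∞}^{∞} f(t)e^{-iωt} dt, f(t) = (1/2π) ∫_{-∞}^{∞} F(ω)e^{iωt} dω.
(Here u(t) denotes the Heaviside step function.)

F[f₁*f₂](ω) = \frac{16}{\left(i \omega + 9\right) \left(4 i \omega + 17\right)^{2}}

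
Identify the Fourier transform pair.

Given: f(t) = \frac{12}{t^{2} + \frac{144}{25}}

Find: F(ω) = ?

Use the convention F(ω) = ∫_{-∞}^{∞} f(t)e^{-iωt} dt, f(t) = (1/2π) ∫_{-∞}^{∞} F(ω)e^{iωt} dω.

F(ω) = 5 \pi e^{- \frac{12 \left|{\omega}\right|}{5}}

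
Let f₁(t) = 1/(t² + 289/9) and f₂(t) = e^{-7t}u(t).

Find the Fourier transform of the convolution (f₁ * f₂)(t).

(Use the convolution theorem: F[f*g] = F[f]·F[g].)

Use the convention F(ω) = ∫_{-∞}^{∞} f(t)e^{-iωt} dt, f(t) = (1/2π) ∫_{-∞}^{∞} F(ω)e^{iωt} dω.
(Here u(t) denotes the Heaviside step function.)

F[f₁*f₂](ω) = \frac{3 \pi e^{- \frac{17 \left|{\omega}\right|}{3}}}{17 \left(i \omega + 7\right)}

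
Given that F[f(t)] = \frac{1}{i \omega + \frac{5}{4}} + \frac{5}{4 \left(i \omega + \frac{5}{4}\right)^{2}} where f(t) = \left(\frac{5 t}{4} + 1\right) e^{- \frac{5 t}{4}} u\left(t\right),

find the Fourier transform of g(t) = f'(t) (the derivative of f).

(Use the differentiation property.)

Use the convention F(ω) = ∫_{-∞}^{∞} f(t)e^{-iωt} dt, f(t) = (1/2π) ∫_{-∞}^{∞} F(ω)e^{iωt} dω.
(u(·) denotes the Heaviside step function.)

F[g](ω) = \frac{8 \omega \left(2 \omega - 5 i\right)}{16 \omega^{2} - 40 i \omega - 25}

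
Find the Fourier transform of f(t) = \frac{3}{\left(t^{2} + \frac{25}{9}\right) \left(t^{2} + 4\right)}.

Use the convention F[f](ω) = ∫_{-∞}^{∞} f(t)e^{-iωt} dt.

F(ω) = - \frac{27 \pi e^{- 2 \left|{\omega}\right|}}{22} + \frac{81 \pi e^{- \frac{5 \left|{\omega}\right|}{3}}}{55}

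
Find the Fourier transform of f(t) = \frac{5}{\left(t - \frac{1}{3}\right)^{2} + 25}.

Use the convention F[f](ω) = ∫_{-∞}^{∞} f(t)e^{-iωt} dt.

F(ω) = \pi e^{- \frac{i \omega}{3} - 5 \left|{\omega}\right|}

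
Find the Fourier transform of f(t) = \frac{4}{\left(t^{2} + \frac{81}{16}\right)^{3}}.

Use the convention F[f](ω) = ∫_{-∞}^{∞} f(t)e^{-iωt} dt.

F(ω) = \frac{32 \pi \left(27 \omega^{2} + 36 \left|{\omega}\right| + 16\right) e^{- \frac{9 \left|{\omega}\right|}{4}}}{19683}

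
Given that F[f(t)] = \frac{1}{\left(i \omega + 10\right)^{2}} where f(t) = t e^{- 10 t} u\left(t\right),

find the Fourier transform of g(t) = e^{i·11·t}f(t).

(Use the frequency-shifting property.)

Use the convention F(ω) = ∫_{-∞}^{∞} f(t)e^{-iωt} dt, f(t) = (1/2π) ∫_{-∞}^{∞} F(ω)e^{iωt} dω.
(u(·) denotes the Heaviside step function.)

F[g](ω) = \frac{1}{\left(i \left(\omega - 11\right) + 10\right)^{2}}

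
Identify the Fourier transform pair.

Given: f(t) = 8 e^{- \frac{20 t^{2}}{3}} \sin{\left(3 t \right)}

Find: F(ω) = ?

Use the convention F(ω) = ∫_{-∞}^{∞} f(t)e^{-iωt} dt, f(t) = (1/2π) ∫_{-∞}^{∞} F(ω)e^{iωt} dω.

F(ω) = \frac{2 \sqrt{15} i \sqrt{\pi} \left(1 - e^{\frac{9 \omega}{20}}\right) e^{- \frac{3 \omega^{2}}{80} - \frac{9 \omega}{40} - \frac{27}{80}}}{5}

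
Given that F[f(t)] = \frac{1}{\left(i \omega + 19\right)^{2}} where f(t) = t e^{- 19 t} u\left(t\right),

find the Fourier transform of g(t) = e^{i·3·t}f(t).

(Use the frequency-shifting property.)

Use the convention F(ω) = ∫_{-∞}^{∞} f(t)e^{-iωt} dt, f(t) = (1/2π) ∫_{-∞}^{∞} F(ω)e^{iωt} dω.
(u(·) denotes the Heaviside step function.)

F[g](ω) = \frac{1}{\left(i \left(\omega - 3\right) + 19\right)^{2}}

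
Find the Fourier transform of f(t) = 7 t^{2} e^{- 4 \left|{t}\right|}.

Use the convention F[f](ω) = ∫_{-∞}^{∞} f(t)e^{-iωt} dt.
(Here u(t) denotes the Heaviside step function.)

F(ω) = \frac{112 \left(16 - 3 \omega^{2}\right)}{\left(\omega^{2} + 16\right)^{3}}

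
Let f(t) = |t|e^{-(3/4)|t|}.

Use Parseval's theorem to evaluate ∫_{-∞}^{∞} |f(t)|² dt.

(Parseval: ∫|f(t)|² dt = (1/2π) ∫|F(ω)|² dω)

∫|f(t)|² dt = \frac{32}{27}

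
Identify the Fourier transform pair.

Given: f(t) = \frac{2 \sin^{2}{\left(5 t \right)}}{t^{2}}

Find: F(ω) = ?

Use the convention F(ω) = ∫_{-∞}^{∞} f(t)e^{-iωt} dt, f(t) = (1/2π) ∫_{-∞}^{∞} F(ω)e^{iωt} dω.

F(ω) = \begin{cases} \pi \left(10 - \left|{\omega}\right|\right) & \text{for}\: \omega > -10 \wedge \omega < 10 \\0 & \text{otherwise} \end{cases}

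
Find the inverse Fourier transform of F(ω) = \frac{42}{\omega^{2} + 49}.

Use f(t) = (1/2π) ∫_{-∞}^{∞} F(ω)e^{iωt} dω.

f(t) = 3 e^{- 7 \left|{t}\right|}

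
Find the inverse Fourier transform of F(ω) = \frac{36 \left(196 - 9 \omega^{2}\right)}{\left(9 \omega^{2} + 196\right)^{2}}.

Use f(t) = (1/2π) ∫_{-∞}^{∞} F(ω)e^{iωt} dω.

f(t) = 2 e^{- \frac{14 \left|{t}\right|}{3}} \left|{t}\right|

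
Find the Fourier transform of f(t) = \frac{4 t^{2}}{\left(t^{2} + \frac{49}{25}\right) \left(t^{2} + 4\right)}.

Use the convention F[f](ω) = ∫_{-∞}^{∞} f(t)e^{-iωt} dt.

F(ω) = \frac{200 \pi e^{- 2 \left|{\omega}\right|}}{51} - \frac{140 \pi e^{- \frac{7 \left|{\omega}\right|}{5}}}{51}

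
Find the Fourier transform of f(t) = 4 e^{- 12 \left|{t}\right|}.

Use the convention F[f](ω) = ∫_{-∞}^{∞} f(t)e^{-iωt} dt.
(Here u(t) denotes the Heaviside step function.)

F(ω) = \frac{96}{\omega^{2} + 144}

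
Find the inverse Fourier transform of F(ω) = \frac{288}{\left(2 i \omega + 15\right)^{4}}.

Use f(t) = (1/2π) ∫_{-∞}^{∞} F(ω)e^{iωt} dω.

f(t) = 3 t^{3} e^{- \frac{15 t}{2}} u\left(t\right)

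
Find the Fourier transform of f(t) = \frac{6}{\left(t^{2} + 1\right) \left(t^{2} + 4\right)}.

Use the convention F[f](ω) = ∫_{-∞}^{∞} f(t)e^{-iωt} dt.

F(ω) = \pi \left(2 e^{\left|{\omega}\right|} - 1\right) e^{- 2 \left|{\omega}\right|}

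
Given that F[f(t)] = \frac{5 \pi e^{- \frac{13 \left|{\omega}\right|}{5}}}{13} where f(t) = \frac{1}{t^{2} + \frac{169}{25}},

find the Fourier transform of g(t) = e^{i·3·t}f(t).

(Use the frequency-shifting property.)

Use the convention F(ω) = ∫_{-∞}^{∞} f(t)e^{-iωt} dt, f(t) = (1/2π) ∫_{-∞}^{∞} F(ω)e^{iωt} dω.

F[g](ω) = \frac{5 \pi e^{- \frac{13 \left|{\omega - 3}\right|}{5}}}{13}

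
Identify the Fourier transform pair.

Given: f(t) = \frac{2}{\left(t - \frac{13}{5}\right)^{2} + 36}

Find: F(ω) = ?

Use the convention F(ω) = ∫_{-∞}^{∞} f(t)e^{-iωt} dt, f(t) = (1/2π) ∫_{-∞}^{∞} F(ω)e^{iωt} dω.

F(ω) = \frac{\pi e^{- \frac{13 i \omega}{5} - 6 \left|{\omega}\right|}}{3}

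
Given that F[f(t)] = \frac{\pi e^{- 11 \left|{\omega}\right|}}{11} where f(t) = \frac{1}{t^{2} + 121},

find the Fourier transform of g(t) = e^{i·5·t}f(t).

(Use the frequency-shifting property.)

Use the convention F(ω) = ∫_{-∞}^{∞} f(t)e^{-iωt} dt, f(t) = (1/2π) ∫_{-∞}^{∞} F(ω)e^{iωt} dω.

F[g](ω) = \frac{\pi e^{- 11 \left|{\omega - 5}\right|}}{11}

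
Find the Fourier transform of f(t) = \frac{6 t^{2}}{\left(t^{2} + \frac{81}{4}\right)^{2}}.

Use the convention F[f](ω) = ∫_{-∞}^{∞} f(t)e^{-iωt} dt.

F(ω) = \frac{\pi \left(2 - 9 \left|{\omega}\right|\right) e^{- \frac{9 \left|{\omega}\right|}{2}}}{3}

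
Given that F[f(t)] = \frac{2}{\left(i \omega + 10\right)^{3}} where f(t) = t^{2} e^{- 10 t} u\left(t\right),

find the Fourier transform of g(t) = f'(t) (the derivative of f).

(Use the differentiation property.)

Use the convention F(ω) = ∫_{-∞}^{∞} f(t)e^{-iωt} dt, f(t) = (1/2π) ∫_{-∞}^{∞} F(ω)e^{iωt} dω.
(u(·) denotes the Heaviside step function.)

F[g](ω) = \frac{2 i \omega}{\left(i \omega + 10\right)^{3}}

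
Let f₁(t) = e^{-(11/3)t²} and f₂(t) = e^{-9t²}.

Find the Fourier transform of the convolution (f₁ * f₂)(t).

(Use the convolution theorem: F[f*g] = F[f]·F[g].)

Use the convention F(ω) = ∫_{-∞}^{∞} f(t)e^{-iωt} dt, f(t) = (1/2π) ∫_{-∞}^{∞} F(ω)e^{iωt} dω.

F[f₁*f₂](ω) = \frac{\sqrt{33} \pi e^{- \frac{19 \omega^{2}}{198}}}{33}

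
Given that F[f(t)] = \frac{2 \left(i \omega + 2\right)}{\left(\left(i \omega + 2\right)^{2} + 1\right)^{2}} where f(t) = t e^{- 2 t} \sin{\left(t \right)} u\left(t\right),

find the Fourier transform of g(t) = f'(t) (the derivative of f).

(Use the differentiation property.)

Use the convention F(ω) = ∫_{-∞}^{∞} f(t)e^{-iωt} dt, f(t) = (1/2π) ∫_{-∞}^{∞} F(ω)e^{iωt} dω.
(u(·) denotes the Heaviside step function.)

F[g](ω) = \frac{2 i \omega \left(i \omega + 2\right)}{\left(\left(i \omega + 2\right)^{2} + 1\right)^{2}}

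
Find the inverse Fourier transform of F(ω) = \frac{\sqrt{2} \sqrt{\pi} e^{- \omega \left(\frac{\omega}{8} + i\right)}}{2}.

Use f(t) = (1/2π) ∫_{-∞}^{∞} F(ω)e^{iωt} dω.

f(t) = e^{- 2 \left(t - 1\right)^{2}}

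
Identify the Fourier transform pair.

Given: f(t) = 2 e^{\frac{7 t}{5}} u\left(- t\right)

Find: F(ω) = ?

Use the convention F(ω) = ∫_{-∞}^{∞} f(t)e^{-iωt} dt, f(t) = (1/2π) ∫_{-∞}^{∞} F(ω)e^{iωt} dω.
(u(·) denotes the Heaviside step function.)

F(ω) = - \frac{10}{5 i \omega - 7}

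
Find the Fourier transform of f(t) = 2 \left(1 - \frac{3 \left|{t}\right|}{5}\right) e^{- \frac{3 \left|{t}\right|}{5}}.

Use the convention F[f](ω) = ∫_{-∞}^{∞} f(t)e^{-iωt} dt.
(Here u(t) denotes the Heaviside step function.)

F(ω) = \frac{3000 \omega^{2}}{\left(25 \omega^{2} + 9\right)^{2}}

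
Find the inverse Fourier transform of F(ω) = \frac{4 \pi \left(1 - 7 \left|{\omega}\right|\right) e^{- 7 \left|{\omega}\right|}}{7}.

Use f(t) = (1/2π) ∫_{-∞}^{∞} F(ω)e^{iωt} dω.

f(t) = \frac{8 t^{2}}{\left(t^{2} + 49\right)^{2}}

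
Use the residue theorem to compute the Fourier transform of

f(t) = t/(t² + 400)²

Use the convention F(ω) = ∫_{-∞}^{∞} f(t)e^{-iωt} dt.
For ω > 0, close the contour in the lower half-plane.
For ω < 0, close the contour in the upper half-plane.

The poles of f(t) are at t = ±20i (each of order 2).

Let g(z) = f(z)e^{-iωz}; for large |z| the factor e^{-iωz} decays in the lower half-plane when ω > 0 and in the upper half-plane when ω < 0.

Case ω > 0 (lower half-plane, clockwise contour ⇒ F(ω) = -2πi·ΣRes):
  Res_{z = - 20 i} g(z) = \frac{\omega e^{- 20 \omega}}{80} (pole of order 2)
  F(ω) = -2πi·ΣRes = - \frac{i \pi \omega e^{- 20 \omega}}{40}

Case ω < 0 (upper half-plane, counterclockwise contour ⇒ F(ω) = +2πi·ΣRes):
  Res_{z = 20 i} g(z) = - \frac{\omega e^{20 \omega}}{80} (pole of order 2)
  F(ω) = 2πi·ΣRes = - \frac{i \pi \omega e^{20 \omega}}{40}

Both cases combine into a single formula in |ω|:

F(ω) = - \frac{i \pi \omega e^{- 20 \left|{\omega}\right|}}{40}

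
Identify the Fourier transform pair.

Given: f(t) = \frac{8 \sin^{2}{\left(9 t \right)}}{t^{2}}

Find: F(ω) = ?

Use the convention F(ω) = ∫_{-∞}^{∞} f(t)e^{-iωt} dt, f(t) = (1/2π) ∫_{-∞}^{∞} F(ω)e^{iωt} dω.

F(ω) = \begin{cases} 4 \pi \left(18 - \left|{\omega}\right|\right) & \text{for}\: \omega > -18 \wedge \omega < 18 \\0 & \text{otherwise} \end{cases}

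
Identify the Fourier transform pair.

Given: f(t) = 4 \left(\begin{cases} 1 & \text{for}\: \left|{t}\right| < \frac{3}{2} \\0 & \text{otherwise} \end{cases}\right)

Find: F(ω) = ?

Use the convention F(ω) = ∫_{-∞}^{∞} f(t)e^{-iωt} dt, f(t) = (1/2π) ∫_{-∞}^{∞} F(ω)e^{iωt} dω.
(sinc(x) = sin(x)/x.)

F(ω) = 12 \operatorname{sinc}{\left(\frac{3 \omega}{2} \right)}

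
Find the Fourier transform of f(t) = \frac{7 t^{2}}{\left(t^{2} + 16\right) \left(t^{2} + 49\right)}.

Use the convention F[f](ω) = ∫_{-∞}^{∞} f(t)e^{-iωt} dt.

F(ω) = \frac{7 \pi \left(7 - 4 e^{3 \left|{\omega}\right|}\right) e^{- 7 \left|{\omega}\right|}}{33}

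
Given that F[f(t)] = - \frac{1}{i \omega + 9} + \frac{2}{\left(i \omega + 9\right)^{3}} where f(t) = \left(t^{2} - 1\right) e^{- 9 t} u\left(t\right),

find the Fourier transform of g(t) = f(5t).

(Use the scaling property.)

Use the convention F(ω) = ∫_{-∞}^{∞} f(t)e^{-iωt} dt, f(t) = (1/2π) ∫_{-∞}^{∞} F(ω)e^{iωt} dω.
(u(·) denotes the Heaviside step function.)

F[g](ω) = \frac{50 i \omega - \left(i \omega + 45\right)^{3} + 2250}{\left(i \omega + 45\right)^{4}}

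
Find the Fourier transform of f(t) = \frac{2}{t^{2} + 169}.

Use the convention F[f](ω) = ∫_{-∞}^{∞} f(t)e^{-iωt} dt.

F(ω) = \frac{2 \pi e^{- 13 \left|{\omega}\right|}}{13}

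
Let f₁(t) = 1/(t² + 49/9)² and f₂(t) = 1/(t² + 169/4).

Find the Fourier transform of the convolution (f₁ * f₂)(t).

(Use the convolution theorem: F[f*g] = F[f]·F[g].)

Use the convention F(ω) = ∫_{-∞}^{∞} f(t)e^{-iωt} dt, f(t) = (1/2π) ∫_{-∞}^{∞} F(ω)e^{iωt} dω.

F[f₁*f₂](ω) = \frac{9 \pi^{2} \left(7 \left|{\omega}\right| + 3\right) e^{- \frac{53 \left|{\omega}\right|}{6}}}{4459}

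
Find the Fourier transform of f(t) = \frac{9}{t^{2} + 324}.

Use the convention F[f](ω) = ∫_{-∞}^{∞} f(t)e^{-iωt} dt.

F(ω) = \frac{\pi e^{- 18 \left|{\omega}\right|}}{2}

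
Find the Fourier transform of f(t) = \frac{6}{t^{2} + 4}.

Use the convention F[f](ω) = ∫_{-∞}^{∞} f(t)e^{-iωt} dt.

F(ω) = 3 \pi e^{- 2 \left|{\omega}\right|}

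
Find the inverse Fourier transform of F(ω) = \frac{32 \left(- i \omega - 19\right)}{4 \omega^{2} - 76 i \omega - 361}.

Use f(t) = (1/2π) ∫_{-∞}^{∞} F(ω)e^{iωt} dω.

f(t) = 8 \left(\frac{19 t}{2} + 1\right) e^{- \frac{19 t}{2}} u\left(t\right)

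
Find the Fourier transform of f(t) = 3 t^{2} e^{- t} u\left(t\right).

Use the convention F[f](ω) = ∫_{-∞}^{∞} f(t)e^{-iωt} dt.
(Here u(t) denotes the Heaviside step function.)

F(ω) = \frac{6}{\left(i \omega + 1\right)^{3}}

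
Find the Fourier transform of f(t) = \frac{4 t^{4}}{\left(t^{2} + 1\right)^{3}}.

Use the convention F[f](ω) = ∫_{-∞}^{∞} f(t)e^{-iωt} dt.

F(ω) = \frac{\pi \left(\omega^{2} - 5 \left|{\omega}\right| + 3\right) e^{- \left|{\omega}\right|}}{2}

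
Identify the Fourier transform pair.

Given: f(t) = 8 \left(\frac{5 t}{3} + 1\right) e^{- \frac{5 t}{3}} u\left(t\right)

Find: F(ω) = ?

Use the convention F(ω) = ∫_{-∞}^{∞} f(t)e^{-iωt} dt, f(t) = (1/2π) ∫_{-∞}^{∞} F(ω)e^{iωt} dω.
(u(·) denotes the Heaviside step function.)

F(ω) = \frac{24 \left(- 3 i \omega - 10\right)}{9 \omega^{2} - 30 i \omega - 25}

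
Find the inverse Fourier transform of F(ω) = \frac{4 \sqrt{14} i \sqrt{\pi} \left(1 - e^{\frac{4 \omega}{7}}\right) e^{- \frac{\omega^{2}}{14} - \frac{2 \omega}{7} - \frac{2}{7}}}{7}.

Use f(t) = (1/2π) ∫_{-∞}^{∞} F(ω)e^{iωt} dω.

f(t) = 8 e^{- \frac{7 t^{2}}{2}} \sin{\left(2 t \right)}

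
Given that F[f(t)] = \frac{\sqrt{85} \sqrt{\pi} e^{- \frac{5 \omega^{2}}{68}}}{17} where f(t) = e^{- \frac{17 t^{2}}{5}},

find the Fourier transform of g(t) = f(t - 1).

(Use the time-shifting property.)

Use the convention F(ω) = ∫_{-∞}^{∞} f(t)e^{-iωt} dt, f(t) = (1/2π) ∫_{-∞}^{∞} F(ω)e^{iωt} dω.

F[g](ω) = \frac{\sqrt{85} \sqrt{\pi} e^{- \omega \left(\frac{5 \omega}{68} + i\right)}}{17}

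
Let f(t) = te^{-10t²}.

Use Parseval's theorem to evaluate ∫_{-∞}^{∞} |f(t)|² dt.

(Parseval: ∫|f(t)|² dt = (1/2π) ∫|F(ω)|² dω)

∫|f(t)|² dt = \frac{\sqrt{5} \sqrt{\pi}}{400}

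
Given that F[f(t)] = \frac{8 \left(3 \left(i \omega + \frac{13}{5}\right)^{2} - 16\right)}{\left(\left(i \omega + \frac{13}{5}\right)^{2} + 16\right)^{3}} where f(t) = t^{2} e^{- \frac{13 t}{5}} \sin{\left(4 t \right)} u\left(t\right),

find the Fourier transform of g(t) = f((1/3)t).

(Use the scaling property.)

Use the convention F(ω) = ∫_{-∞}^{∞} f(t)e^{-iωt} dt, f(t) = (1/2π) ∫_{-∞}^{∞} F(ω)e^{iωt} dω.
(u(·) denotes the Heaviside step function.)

F[g](ω) = \frac{15000 \left(3 \left(15 i \omega + 13\right)^{2} - 400\right)}{\left(\left(15 i \omega + 13\right)^{2} + 400\right)^{3}}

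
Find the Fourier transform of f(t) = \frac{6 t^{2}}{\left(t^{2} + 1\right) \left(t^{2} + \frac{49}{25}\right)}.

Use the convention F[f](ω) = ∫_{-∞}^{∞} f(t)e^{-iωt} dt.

F(ω) = - \frac{25 \pi e^{- \left|{\omega}\right|}}{4} + \frac{35 \pi e^{- \frac{7 \left|{\omega}\right|}{5}}}{4}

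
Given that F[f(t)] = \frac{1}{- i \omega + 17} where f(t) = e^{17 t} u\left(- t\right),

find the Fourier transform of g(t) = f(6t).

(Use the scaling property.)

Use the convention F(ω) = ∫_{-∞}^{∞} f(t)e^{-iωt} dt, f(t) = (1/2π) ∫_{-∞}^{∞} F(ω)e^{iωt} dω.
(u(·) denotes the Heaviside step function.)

F[g](ω) = \frac{i}{\omega + 102 i}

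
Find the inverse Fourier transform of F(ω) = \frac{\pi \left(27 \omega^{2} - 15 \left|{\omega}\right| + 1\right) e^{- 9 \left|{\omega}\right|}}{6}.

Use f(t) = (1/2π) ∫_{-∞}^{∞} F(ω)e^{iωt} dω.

f(t) = \frac{4 t^{4}}{\left(t^{2} + 81\right)^{3}}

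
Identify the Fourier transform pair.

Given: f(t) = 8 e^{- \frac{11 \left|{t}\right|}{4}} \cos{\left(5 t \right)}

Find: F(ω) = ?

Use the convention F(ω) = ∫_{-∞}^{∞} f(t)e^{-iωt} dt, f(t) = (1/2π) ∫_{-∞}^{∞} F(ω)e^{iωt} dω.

F(ω) = \frac{704 \left(16 \omega^{2} + 521\right)}{256 \omega^{4} - 8928 \omega^{2} + 271441}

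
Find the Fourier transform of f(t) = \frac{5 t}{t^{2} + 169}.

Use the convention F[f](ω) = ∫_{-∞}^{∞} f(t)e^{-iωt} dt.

F(ω) = - 5 i \pi e^{- 13 \left|{\omega}\right|} \operatorname{sign}{\left(\omega \right)}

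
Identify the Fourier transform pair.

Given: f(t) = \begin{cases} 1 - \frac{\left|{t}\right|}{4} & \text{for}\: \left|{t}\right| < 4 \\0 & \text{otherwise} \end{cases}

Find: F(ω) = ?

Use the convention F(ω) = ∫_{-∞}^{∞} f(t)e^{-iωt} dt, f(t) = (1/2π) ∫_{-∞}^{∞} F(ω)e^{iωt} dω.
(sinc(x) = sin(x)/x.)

F(ω) = 4 \operatorname{sinc}^{2}{\left(2 \omega \right)}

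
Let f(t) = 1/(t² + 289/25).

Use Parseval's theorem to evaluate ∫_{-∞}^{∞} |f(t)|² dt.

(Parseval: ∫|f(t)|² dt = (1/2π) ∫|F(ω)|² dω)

∫|f(t)|² dt = \frac{125 \pi}{9826}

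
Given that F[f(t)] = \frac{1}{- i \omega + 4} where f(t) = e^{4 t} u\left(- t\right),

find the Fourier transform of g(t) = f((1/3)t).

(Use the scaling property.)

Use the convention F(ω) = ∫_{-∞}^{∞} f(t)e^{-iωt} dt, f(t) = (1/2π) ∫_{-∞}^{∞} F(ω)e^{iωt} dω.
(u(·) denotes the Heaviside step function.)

F[g](ω) = - \frac{3}{3 i \omega - 4}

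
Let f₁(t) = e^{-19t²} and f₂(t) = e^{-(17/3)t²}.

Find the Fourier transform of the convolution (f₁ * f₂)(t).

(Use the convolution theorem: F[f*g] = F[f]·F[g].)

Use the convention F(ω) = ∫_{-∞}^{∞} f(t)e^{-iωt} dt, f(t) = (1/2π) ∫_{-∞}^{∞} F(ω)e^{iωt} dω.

F[f₁*f₂](ω) = \frac{\sqrt{969} \pi e^{- \frac{37 \omega^{2}}{646}}}{323}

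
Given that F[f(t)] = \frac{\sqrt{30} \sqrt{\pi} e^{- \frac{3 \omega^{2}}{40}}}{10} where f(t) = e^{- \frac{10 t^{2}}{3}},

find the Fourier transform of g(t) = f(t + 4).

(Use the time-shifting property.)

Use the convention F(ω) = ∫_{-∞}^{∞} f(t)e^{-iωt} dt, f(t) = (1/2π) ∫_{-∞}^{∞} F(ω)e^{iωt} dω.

F[g](ω) = \frac{\sqrt{30} \sqrt{\pi} e^{\frac{\omega \left(- 3 \omega + 160 i\right)}{40}}}{10}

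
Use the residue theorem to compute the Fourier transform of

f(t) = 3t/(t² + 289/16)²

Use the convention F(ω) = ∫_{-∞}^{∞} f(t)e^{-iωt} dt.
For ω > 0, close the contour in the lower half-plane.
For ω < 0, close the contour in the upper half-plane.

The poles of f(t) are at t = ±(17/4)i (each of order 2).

Let g(z) = f(z)e^{-iωz}; for large |z| the factor e^{-iωz} decays in the lower half-plane when ω > 0 and in the upper half-plane when ω < 0.

Case ω > 0 (lower half-plane, clockwise contour ⇒ F(ω) = -2πi·ΣRes):
  Res_{z = - \frac{17 i}{4}} g(z) = \frac{3 \omega e^{- \frac{17 \omega}{4}}}{17} (pole of order 2)
  F(ω) = -2πi·ΣRes = - \frac{6 i \pi \omega e^{- \frac{17 \omega}{4}}}{17}

Case ω < 0 (upper half-plane, counterclockwise contour ⇒ F(ω) = +2πi·ΣRes):
  Res_{z = \frac{17 i}{4}} g(z) = - \frac{3 \omega e^{\frac{17 \omega}{4}}}{17} (pole of order 2)
  F(ω) = 2πi·ΣRes = - \frac{6 i \pi \omega e^{\frac{17 \omega}{4}}}{17}

Both cases combine into a single formula in |ω|:

F(ω) = - \frac{6 i \pi \omega e^{- \frac{17 \left|{\omega}\right|}{4}}}{17}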